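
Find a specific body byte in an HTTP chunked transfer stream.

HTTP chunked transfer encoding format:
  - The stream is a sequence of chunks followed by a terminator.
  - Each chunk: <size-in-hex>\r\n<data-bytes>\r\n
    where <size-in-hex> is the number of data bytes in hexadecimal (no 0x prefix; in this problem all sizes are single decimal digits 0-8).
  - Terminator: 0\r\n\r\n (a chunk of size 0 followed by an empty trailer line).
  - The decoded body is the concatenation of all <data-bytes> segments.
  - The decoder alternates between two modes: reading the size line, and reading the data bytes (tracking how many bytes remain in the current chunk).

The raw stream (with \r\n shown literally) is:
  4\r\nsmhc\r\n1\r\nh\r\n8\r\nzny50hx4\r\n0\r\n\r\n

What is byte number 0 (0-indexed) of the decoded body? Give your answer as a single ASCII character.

Answer: s

Derivation:
Chunk 1: stream[0..1]='4' size=0x4=4, data at stream[3..7]='smhc' -> body[0..4], body so far='smhc'
Chunk 2: stream[9..10]='1' size=0x1=1, data at stream[12..13]='h' -> body[4..5], body so far='smhch'
Chunk 3: stream[15..16]='8' size=0x8=8, data at stream[18..26]='zny50hx4' -> body[5..13], body so far='smhchzny50hx4'
Chunk 4: stream[28..29]='0' size=0 (terminator). Final body='smhchzny50hx4' (13 bytes)
Body byte 0 = 's'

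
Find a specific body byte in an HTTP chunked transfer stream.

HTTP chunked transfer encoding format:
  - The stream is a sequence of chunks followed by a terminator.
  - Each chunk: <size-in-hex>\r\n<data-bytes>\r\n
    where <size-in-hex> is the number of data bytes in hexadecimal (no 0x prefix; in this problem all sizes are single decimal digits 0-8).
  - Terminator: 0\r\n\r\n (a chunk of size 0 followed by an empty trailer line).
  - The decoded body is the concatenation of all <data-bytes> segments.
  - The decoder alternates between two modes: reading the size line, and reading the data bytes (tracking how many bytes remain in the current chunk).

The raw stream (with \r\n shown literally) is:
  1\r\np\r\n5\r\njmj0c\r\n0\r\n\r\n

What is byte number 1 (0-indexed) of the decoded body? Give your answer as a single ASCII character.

Chunk 1: stream[0..1]='1' size=0x1=1, data at stream[3..4]='p' -> body[0..1], body so far='p'
Chunk 2: stream[6..7]='5' size=0x5=5, data at stream[9..14]='jmj0c' -> body[1..6], body so far='pjmj0c'
Chunk 3: stream[16..17]='0' size=0 (terminator). Final body='pjmj0c' (6 bytes)
Body byte 1 = 'j'

Answer: j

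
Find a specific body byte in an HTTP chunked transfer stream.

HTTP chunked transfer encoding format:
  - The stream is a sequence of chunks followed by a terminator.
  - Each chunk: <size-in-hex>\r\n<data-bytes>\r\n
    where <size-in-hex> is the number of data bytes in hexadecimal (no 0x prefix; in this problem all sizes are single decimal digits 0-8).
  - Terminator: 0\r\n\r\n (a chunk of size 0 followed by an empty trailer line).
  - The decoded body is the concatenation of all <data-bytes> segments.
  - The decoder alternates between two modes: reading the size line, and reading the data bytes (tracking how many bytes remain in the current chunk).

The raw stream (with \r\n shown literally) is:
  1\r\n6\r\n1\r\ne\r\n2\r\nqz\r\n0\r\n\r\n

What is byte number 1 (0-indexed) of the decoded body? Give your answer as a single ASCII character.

Chunk 1: stream[0..1]='1' size=0x1=1, data at stream[3..4]='6' -> body[0..1], body so far='6'
Chunk 2: stream[6..7]='1' size=0x1=1, data at stream[9..10]='e' -> body[1..2], body so far='6e'
Chunk 3: stream[12..13]='2' size=0x2=2, data at stream[15..17]='qz' -> body[2..4], body so far='6eqz'
Chunk 4: stream[19..20]='0' size=0 (terminator). Final body='6eqz' (4 bytes)
Body byte 1 = 'e'

Answer: e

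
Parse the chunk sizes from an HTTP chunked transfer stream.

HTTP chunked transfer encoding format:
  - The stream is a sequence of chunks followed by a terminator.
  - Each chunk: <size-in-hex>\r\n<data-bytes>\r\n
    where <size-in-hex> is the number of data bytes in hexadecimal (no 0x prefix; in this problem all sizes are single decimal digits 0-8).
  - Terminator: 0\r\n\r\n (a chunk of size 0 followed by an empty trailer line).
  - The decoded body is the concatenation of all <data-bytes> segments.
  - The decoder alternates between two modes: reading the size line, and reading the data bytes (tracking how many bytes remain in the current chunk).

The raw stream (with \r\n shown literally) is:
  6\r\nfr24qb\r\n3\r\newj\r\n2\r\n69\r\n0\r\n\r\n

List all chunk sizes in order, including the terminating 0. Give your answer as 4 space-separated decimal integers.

Chunk 1: stream[0..1]='6' size=0x6=6, data at stream[3..9]='fr24qb' -> body[0..6], body so far='fr24qb'
Chunk 2: stream[11..12]='3' size=0x3=3, data at stream[14..17]='ewj' -> body[6..9], body so far='fr24qbewj'
Chunk 3: stream[19..20]='2' size=0x2=2, data at stream[22..24]='69' -> body[9..11], body so far='fr24qbewj69'
Chunk 4: stream[26..27]='0' size=0 (terminator). Final body='fr24qbewj69' (11 bytes)

Answer: 6 3 2 0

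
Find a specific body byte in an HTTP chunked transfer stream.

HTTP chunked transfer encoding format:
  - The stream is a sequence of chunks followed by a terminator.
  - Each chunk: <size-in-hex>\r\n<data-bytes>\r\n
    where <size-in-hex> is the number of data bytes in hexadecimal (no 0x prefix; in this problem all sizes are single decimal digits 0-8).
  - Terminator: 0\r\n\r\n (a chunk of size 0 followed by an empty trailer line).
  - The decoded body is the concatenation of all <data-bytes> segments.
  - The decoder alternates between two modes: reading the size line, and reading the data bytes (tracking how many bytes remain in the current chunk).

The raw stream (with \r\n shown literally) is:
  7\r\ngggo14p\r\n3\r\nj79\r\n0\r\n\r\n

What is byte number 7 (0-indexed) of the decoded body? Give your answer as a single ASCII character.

Answer: j

Derivation:
Chunk 1: stream[0..1]='7' size=0x7=7, data at stream[3..10]='gggo14p' -> body[0..7], body so far='gggo14p'
Chunk 2: stream[12..13]='3' size=0x3=3, data at stream[15..18]='j79' -> body[7..10], body so far='gggo14pj79'
Chunk 3: stream[20..21]='0' size=0 (terminator). Final body='gggo14pj79' (10 bytes)
Body byte 7 = 'j'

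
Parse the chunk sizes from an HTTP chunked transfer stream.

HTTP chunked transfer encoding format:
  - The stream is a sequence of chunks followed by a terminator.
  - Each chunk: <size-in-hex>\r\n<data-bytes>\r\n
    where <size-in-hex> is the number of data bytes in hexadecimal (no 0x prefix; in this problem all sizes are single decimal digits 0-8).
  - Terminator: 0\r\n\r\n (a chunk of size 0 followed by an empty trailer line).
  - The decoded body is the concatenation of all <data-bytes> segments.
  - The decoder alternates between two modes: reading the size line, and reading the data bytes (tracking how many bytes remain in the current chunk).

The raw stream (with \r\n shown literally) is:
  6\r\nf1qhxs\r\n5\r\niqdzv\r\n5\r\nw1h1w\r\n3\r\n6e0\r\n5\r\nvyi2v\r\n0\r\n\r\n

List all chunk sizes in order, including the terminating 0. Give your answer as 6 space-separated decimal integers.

Answer: 6 5 5 3 5 0

Derivation:
Chunk 1: stream[0..1]='6' size=0x6=6, data at stream[3..9]='f1qhxs' -> body[0..6], body so far='f1qhxs'
Chunk 2: stream[11..12]='5' size=0x5=5, data at stream[14..19]='iqdzv' -> body[6..11], body so far='f1qhxsiqdzv'
Chunk 3: stream[21..22]='5' size=0x5=5, data at stream[24..29]='w1h1w' -> body[11..16], body so far='f1qhxsiqdzvw1h1w'
Chunk 4: stream[31..32]='3' size=0x3=3, data at stream[34..37]='6e0' -> body[16..19], body so far='f1qhxsiqdzvw1h1w6e0'
Chunk 5: stream[39..40]='5' size=0x5=5, data at stream[42..47]='vyi2v' -> body[19..24], body so far='f1qhxsiqdzvw1h1w6e0vyi2v'
Chunk 6: stream[49..50]='0' size=0 (terminator). Final body='f1qhxsiqdzvw1h1w6e0vyi2v' (24 bytes)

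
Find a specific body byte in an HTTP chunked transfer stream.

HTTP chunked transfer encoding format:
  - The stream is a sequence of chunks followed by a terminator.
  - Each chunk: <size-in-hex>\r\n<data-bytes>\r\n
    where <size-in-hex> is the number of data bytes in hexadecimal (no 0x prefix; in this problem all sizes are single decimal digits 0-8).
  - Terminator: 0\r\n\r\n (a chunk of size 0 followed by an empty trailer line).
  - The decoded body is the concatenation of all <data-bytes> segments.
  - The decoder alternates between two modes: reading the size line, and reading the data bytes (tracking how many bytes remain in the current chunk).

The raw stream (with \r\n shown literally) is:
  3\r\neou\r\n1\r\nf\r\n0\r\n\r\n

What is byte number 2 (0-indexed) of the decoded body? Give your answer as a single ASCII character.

Answer: u

Derivation:
Chunk 1: stream[0..1]='3' size=0x3=3, data at stream[3..6]='eou' -> body[0..3], body so far='eou'
Chunk 2: stream[8..9]='1' size=0x1=1, data at stream[11..12]='f' -> body[3..4], body so far='eouf'
Chunk 3: stream[14..15]='0' size=0 (terminator). Final body='eouf' (4 bytes)
Body byte 2 = 'u'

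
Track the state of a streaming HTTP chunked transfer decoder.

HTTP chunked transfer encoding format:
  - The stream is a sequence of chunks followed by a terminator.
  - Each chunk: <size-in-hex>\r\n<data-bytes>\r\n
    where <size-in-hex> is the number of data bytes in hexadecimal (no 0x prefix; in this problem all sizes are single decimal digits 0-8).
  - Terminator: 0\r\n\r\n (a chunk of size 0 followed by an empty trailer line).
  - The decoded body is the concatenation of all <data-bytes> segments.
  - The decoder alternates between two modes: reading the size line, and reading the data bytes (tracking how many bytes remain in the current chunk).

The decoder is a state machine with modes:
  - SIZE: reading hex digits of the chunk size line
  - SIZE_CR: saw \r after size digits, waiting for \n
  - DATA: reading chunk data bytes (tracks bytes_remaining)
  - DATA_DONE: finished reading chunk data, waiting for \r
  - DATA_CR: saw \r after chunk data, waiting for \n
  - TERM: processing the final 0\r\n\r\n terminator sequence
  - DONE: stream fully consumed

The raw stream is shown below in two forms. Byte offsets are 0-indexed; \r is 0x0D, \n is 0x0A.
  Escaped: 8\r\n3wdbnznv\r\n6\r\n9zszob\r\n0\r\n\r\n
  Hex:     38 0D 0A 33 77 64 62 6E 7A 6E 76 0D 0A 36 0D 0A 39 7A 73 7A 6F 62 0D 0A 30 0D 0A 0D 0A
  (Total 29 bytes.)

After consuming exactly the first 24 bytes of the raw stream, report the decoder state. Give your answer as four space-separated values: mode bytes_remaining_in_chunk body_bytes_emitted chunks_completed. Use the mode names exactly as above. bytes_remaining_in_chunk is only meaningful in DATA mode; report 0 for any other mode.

Byte 0 = '8': mode=SIZE remaining=0 emitted=0 chunks_done=0
Byte 1 = 0x0D: mode=SIZE_CR remaining=0 emitted=0 chunks_done=0
Byte 2 = 0x0A: mode=DATA remaining=8 emitted=0 chunks_done=0
Byte 3 = '3': mode=DATA remaining=7 emitted=1 chunks_done=0
Byte 4 = 'w': mode=DATA remaining=6 emitted=2 chunks_done=0
Byte 5 = 'd': mode=DATA remaining=5 emitted=3 chunks_done=0
Byte 6 = 'b': mode=DATA remaining=4 emitted=4 chunks_done=0
Byte 7 = 'n': mode=DATA remaining=3 emitted=5 chunks_done=0
Byte 8 = 'z': mode=DATA remaining=2 emitted=6 chunks_done=0
Byte 9 = 'n': mode=DATA remaining=1 emitted=7 chunks_done=0
Byte 10 = 'v': mode=DATA_DONE remaining=0 emitted=8 chunks_done=0
Byte 11 = 0x0D: mode=DATA_CR remaining=0 emitted=8 chunks_done=0
Byte 12 = 0x0A: mode=SIZE remaining=0 emitted=8 chunks_done=1
Byte 13 = '6': mode=SIZE remaining=0 emitted=8 chunks_done=1
Byte 14 = 0x0D: mode=SIZE_CR remaining=0 emitted=8 chunks_done=1
Byte 15 = 0x0A: mode=DATA remaining=6 emitted=8 chunks_done=1
Byte 16 = '9': mode=DATA remaining=5 emitted=9 chunks_done=1
Byte 17 = 'z': mode=DATA remaining=4 emitted=10 chunks_done=1
Byte 18 = 's': mode=DATA remaining=3 emitted=11 chunks_done=1
Byte 19 = 'z': mode=DATA remaining=2 emitted=12 chunks_done=1
Byte 20 = 'o': mode=DATA remaining=1 emitted=13 chunks_done=1
Byte 21 = 'b': mode=DATA_DONE remaining=0 emitted=14 chunks_done=1
Byte 22 = 0x0D: mode=DATA_CR remaining=0 emitted=14 chunks_done=1
Byte 23 = 0x0A: mode=SIZE remaining=0 emitted=14 chunks_done=2

Answer: SIZE 0 14 2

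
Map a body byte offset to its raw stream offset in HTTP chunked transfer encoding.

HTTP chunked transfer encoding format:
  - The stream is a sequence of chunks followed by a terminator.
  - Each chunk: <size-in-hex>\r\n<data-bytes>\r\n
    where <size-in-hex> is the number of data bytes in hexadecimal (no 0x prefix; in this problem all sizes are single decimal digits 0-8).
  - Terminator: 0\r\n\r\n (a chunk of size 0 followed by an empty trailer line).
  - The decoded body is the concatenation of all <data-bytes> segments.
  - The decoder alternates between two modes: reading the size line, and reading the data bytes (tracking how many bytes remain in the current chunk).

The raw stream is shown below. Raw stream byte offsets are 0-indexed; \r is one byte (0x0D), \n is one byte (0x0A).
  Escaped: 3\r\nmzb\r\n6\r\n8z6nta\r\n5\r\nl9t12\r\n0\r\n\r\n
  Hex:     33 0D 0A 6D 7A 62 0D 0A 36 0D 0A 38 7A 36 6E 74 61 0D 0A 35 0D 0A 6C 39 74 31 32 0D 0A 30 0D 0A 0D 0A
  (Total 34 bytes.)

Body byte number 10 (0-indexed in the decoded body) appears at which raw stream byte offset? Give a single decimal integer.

Chunk 1: stream[0..1]='3' size=0x3=3, data at stream[3..6]='mzb' -> body[0..3], body so far='mzb'
Chunk 2: stream[8..9]='6' size=0x6=6, data at stream[11..17]='8z6nta' -> body[3..9], body so far='mzb8z6nta'
Chunk 3: stream[19..20]='5' size=0x5=5, data at stream[22..27]='l9t12' -> body[9..14], body so far='mzb8z6ntal9t12'
Chunk 4: stream[29..30]='0' size=0 (terminator). Final body='mzb8z6ntal9t12' (14 bytes)
Body byte 10 at stream offset 23

Answer: 23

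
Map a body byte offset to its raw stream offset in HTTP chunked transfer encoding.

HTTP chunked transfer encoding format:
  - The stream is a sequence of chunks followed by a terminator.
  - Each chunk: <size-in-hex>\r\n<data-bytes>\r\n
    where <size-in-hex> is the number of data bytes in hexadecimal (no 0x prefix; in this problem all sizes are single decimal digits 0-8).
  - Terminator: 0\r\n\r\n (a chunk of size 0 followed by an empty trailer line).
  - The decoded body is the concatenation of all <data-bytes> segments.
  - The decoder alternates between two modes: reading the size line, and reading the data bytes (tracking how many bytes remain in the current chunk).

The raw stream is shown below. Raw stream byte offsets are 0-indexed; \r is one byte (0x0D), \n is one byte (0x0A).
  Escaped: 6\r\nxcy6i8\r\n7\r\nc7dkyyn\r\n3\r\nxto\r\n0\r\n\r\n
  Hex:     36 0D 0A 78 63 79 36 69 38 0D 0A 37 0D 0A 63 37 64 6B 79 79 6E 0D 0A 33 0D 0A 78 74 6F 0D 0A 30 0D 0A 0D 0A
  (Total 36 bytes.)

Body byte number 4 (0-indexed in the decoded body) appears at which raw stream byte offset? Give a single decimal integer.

Answer: 7

Derivation:
Chunk 1: stream[0..1]='6' size=0x6=6, data at stream[3..9]='xcy6i8' -> body[0..6], body so far='xcy6i8'
Chunk 2: stream[11..12]='7' size=0x7=7, data at stream[14..21]='c7dkyyn' -> body[6..13], body so far='xcy6i8c7dkyyn'
Chunk 3: stream[23..24]='3' size=0x3=3, data at stream[26..29]='xto' -> body[13..16], body so far='xcy6i8c7dkyynxto'
Chunk 4: stream[31..32]='0' size=0 (terminator). Final body='xcy6i8c7dkyynxto' (16 bytes)
Body byte 4 at stream offset 7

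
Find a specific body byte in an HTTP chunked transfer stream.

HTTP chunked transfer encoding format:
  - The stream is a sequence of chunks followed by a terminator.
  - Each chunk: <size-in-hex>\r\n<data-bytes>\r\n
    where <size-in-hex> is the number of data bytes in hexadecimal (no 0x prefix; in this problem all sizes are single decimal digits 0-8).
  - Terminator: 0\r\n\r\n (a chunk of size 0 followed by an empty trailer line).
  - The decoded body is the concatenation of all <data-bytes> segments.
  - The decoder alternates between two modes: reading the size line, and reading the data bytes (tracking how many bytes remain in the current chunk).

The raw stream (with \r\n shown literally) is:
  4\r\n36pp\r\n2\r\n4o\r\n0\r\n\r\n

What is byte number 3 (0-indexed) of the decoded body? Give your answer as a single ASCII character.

Chunk 1: stream[0..1]='4' size=0x4=4, data at stream[3..7]='36pp' -> body[0..4], body so far='36pp'
Chunk 2: stream[9..10]='2' size=0x2=2, data at stream[12..14]='4o' -> body[4..6], body so far='36pp4o'
Chunk 3: stream[16..17]='0' size=0 (terminator). Final body='36pp4o' (6 bytes)
Body byte 3 = 'p'

Answer: p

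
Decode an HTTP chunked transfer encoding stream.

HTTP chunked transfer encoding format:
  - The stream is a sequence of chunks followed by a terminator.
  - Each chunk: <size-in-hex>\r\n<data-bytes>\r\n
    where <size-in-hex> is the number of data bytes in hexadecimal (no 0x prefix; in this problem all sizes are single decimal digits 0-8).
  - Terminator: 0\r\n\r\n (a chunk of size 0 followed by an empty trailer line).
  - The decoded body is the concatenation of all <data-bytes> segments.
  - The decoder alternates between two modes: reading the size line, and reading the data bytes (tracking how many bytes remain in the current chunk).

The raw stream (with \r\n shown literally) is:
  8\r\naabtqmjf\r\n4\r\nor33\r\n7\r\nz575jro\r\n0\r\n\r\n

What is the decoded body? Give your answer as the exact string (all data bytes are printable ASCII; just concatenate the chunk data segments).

Chunk 1: stream[0..1]='8' size=0x8=8, data at stream[3..11]='aabtqmjf' -> body[0..8], body so far='aabtqmjf'
Chunk 2: stream[13..14]='4' size=0x4=4, data at stream[16..20]='or33' -> body[8..12], body so far='aabtqmjfor33'
Chunk 3: stream[22..23]='7' size=0x7=7, data at stream[25..32]='z575jro' -> body[12..19], body so far='aabtqmjfor33z575jro'
Chunk 4: stream[34..35]='0' size=0 (terminator). Final body='aabtqmjfor33z575jro' (19 bytes)

Answer: aabtqmjfor33z575jro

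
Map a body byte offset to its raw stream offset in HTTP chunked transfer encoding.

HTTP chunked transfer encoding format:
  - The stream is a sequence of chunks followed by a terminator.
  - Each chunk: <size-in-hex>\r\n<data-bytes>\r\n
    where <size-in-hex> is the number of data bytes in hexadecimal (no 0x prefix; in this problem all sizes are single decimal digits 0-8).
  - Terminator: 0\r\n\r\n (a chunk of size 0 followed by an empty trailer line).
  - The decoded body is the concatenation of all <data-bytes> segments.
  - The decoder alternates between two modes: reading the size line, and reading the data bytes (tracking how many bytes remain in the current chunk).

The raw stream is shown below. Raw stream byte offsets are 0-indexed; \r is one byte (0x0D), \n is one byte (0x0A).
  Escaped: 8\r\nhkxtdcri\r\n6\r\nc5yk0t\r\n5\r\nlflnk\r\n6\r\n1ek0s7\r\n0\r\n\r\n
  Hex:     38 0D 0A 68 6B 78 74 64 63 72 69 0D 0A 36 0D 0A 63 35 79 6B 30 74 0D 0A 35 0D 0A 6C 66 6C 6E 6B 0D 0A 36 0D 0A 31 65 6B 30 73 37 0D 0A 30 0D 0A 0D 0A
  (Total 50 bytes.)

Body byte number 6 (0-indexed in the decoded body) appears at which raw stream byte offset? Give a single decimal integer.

Answer: 9

Derivation:
Chunk 1: stream[0..1]='8' size=0x8=8, data at stream[3..11]='hkxtdcri' -> body[0..8], body so far='hkxtdcri'
Chunk 2: stream[13..14]='6' size=0x6=6, data at stream[16..22]='c5yk0t' -> body[8..14], body so far='hkxtdcric5yk0t'
Chunk 3: stream[24..25]='5' size=0x5=5, data at stream[27..32]='lflnk' -> body[14..19], body so far='hkxtdcric5yk0tlflnk'
Chunk 4: stream[34..35]='6' size=0x6=6, data at stream[37..43]='1ek0s7' -> body[19..25], body so far='hkxtdcric5yk0tlflnk1ek0s7'
Chunk 5: stream[45..46]='0' size=0 (terminator). Final body='hkxtdcric5yk0tlflnk1ek0s7' (25 bytes)
Body byte 6 at stream offset 9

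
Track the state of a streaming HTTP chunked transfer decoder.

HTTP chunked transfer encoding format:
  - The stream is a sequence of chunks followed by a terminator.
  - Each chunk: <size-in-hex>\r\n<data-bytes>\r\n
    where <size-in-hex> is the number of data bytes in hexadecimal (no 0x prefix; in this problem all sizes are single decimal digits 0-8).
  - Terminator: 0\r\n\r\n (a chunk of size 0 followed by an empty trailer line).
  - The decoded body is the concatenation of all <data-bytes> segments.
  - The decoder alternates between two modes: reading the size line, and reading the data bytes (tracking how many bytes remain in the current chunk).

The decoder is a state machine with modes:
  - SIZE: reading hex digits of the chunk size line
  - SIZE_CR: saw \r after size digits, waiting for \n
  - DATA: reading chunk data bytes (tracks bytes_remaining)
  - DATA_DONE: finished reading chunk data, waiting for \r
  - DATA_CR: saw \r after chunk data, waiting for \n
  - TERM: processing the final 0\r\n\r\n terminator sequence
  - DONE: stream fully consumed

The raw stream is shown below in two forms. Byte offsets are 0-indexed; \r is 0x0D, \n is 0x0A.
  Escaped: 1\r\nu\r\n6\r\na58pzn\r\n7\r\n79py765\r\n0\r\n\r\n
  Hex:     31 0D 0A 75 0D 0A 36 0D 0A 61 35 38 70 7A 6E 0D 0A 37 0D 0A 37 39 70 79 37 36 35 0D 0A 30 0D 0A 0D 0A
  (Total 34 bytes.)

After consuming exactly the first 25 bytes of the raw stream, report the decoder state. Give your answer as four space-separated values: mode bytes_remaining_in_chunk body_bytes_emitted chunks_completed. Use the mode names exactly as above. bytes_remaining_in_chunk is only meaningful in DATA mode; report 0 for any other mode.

Answer: DATA 2 12 2

Derivation:
Byte 0 = '1': mode=SIZE remaining=0 emitted=0 chunks_done=0
Byte 1 = 0x0D: mode=SIZE_CR remaining=0 emitted=0 chunks_done=0
Byte 2 = 0x0A: mode=DATA remaining=1 emitted=0 chunks_done=0
Byte 3 = 'u': mode=DATA_DONE remaining=0 emitted=1 chunks_done=0
Byte 4 = 0x0D: mode=DATA_CR remaining=0 emitted=1 chunks_done=0
Byte 5 = 0x0A: mode=SIZE remaining=0 emitted=1 chunks_done=1
Byte 6 = '6': mode=SIZE remaining=0 emitted=1 chunks_done=1
Byte 7 = 0x0D: mode=SIZE_CR remaining=0 emitted=1 chunks_done=1
Byte 8 = 0x0A: mode=DATA remaining=6 emitted=1 chunks_done=1
Byte 9 = 'a': mode=DATA remaining=5 emitted=2 chunks_done=1
Byte 10 = '5': mode=DATA remaining=4 emitted=3 chunks_done=1
Byte 11 = '8': mode=DATA remaining=3 emitted=4 chunks_done=1
Byte 12 = 'p': mode=DATA remaining=2 emitted=5 chunks_done=1
Byte 13 = 'z': mode=DATA remaining=1 emitted=6 chunks_done=1
Byte 14 = 'n': mode=DATA_DONE remaining=0 emitted=7 chunks_done=1
Byte 15 = 0x0D: mode=DATA_CR remaining=0 emitted=7 chunks_done=1
Byte 16 = 0x0A: mode=SIZE remaining=0 emitted=7 chunks_done=2
Byte 17 = '7': mode=SIZE remaining=0 emitted=7 chunks_done=2
Byte 18 = 0x0D: mode=SIZE_CR remaining=0 emitted=7 chunks_done=2
Byte 19 = 0x0A: mode=DATA remaining=7 emitted=7 chunks_done=2
Byte 20 = '7': mode=DATA remaining=6 emitted=8 chunks_done=2
Byte 21 = '9': mode=DATA remaining=5 emitted=9 chunks_done=2
Byte 22 = 'p': mode=DATA remaining=4 emitted=10 chunks_done=2
Byte 23 = 'y': mode=DATA remaining=3 emitted=11 chunks_done=2
Byte 24 = '7': mode=DATA remaining=2 emitted=12 chunks_done=2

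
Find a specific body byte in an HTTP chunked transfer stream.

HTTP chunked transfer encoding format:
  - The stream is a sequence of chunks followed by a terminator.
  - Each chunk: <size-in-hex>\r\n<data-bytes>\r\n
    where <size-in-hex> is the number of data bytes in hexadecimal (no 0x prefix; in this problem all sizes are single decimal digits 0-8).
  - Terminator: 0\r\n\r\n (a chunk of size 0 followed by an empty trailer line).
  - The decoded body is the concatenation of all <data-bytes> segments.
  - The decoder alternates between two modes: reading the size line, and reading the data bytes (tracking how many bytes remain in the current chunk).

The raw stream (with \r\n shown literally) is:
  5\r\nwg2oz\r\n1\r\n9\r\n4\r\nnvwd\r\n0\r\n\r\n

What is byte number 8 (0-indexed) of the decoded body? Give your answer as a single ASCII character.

Answer: w

Derivation:
Chunk 1: stream[0..1]='5' size=0x5=5, data at stream[3..8]='wg2oz' -> body[0..5], body so far='wg2oz'
Chunk 2: stream[10..11]='1' size=0x1=1, data at stream[13..14]='9' -> body[5..6], body so far='wg2oz9'
Chunk 3: stream[16..17]='4' size=0x4=4, data at stream[19..23]='nvwd' -> body[6..10], body so far='wg2oz9nvwd'
Chunk 4: stream[25..26]='0' size=0 (terminator). Final body='wg2oz9nvwd' (10 bytes)
Body byte 8 = 'w'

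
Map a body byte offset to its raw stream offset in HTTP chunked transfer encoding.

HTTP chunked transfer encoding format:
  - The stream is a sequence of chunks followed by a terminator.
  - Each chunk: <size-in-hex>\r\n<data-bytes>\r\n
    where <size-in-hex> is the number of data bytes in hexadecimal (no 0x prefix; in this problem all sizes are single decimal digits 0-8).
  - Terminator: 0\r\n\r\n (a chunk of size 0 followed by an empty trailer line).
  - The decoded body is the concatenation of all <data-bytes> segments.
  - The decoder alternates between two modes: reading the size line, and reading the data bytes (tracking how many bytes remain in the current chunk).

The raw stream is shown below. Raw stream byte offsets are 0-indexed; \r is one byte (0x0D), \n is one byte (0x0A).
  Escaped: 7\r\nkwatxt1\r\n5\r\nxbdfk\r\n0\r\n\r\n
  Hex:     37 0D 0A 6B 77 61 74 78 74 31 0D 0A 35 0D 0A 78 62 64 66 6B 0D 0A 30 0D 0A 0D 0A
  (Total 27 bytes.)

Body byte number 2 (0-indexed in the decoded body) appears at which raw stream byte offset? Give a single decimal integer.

Answer: 5

Derivation:
Chunk 1: stream[0..1]='7' size=0x7=7, data at stream[3..10]='kwatxt1' -> body[0..7], body so far='kwatxt1'
Chunk 2: stream[12..13]='5' size=0x5=5, data at stream[15..20]='xbdfk' -> body[7..12], body so far='kwatxt1xbdfk'
Chunk 3: stream[22..23]='0' size=0 (terminator). Final body='kwatxt1xbdfk' (12 bytes)
Body byte 2 at stream offset 5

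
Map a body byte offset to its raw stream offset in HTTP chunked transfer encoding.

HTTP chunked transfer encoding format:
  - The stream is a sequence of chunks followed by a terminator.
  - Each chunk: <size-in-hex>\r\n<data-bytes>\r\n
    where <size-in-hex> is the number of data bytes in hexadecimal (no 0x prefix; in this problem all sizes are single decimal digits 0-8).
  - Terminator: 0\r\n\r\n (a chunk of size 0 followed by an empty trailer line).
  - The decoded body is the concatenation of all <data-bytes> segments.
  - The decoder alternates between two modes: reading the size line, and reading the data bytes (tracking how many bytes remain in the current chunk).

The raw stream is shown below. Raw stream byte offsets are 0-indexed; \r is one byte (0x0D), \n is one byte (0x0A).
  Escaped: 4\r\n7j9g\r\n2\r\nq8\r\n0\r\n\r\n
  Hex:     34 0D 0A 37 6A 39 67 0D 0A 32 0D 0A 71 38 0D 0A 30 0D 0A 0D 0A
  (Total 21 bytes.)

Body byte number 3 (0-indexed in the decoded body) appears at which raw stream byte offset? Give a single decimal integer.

Chunk 1: stream[0..1]='4' size=0x4=4, data at stream[3..7]='7j9g' -> body[0..4], body so far='7j9g'
Chunk 2: stream[9..10]='2' size=0x2=2, data at stream[12..14]='q8' -> body[4..6], body so far='7j9gq8'
Chunk 3: stream[16..17]='0' size=0 (terminator). Final body='7j9gq8' (6 bytes)
Body byte 3 at stream offset 6

Answer: 6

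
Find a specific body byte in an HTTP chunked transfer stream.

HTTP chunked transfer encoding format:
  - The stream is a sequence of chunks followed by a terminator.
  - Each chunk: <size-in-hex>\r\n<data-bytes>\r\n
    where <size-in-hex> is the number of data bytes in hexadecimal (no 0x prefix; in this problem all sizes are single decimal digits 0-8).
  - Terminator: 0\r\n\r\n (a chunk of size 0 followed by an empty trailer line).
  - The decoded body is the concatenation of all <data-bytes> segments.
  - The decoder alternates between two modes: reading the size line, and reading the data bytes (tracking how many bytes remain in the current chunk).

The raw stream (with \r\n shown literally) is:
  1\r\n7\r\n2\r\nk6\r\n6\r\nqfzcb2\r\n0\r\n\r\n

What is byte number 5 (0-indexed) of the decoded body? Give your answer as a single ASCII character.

Chunk 1: stream[0..1]='1' size=0x1=1, data at stream[3..4]='7' -> body[0..1], body so far='7'
Chunk 2: stream[6..7]='2' size=0x2=2, data at stream[9..11]='k6' -> body[1..3], body so far='7k6'
Chunk 3: stream[13..14]='6' size=0x6=6, data at stream[16..22]='qfzcb2' -> body[3..9], body so far='7k6qfzcb2'
Chunk 4: stream[24..25]='0' size=0 (terminator). Final body='7k6qfzcb2' (9 bytes)
Body byte 5 = 'z'

Answer: z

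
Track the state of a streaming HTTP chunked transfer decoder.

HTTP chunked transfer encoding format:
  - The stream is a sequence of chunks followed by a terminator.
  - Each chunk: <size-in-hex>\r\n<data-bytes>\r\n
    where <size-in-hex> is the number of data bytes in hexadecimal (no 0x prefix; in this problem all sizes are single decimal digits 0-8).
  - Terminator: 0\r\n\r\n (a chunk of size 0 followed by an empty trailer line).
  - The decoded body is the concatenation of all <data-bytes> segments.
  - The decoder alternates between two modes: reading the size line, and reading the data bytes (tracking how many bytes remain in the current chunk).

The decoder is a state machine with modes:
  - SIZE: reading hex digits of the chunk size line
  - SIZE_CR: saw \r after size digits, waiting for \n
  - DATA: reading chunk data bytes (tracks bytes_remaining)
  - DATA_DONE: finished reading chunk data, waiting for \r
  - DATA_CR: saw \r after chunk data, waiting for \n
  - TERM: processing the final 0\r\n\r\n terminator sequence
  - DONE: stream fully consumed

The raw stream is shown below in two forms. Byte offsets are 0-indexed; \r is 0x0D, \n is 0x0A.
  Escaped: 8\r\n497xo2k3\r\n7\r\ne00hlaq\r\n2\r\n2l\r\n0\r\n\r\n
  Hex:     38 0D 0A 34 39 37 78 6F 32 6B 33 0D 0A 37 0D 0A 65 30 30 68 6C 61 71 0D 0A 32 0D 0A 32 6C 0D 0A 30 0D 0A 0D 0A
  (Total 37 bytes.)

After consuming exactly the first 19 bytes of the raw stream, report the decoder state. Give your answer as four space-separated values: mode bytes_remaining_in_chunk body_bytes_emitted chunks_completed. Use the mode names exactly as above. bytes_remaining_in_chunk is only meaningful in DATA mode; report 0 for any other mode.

Byte 0 = '8': mode=SIZE remaining=0 emitted=0 chunks_done=0
Byte 1 = 0x0D: mode=SIZE_CR remaining=0 emitted=0 chunks_done=0
Byte 2 = 0x0A: mode=DATA remaining=8 emitted=0 chunks_done=0
Byte 3 = '4': mode=DATA remaining=7 emitted=1 chunks_done=0
Byte 4 = '9': mode=DATA remaining=6 emitted=2 chunks_done=0
Byte 5 = '7': mode=DATA remaining=5 emitted=3 chunks_done=0
Byte 6 = 'x': mode=DATA remaining=4 emitted=4 chunks_done=0
Byte 7 = 'o': mode=DATA remaining=3 emitted=5 chunks_done=0
Byte 8 = '2': mode=DATA remaining=2 emitted=6 chunks_done=0
Byte 9 = 'k': mode=DATA remaining=1 emitted=7 chunks_done=0
Byte 10 = '3': mode=DATA_DONE remaining=0 emitted=8 chunks_done=0
Byte 11 = 0x0D: mode=DATA_CR remaining=0 emitted=8 chunks_done=0
Byte 12 = 0x0A: mode=SIZE remaining=0 emitted=8 chunks_done=1
Byte 13 = '7': mode=SIZE remaining=0 emitted=8 chunks_done=1
Byte 14 = 0x0D: mode=SIZE_CR remaining=0 emitted=8 chunks_done=1
Byte 15 = 0x0A: mode=DATA remaining=7 emitted=8 chunks_done=1
Byte 16 = 'e': mode=DATA remaining=6 emitted=9 chunks_done=1
Byte 17 = '0': mode=DATA remaining=5 emitted=10 chunks_done=1
Byte 18 = '0': mode=DATA remaining=4 emitted=11 chunks_done=1

Answer: DATA 4 11 1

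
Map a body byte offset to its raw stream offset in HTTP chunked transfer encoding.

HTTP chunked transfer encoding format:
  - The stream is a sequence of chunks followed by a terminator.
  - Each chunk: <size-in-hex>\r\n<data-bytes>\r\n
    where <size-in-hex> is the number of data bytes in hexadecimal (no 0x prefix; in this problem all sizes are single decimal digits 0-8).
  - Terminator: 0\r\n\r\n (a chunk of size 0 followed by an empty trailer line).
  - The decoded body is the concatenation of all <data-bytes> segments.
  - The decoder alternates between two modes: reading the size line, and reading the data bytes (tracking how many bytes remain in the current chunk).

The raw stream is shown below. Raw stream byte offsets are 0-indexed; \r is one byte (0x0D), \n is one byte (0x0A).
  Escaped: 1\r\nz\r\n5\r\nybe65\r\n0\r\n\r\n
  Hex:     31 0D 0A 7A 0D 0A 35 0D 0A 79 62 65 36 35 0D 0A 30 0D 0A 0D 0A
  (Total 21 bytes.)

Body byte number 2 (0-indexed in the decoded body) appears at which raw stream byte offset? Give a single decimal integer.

Chunk 1: stream[0..1]='1' size=0x1=1, data at stream[3..4]='z' -> body[0..1], body so far='z'
Chunk 2: stream[6..7]='5' size=0x5=5, data at stream[9..14]='ybe65' -> body[1..6], body so far='zybe65'
Chunk 3: stream[16..17]='0' size=0 (terminator). Final body='zybe65' (6 bytes)
Body byte 2 at stream offset 10

Answer: 10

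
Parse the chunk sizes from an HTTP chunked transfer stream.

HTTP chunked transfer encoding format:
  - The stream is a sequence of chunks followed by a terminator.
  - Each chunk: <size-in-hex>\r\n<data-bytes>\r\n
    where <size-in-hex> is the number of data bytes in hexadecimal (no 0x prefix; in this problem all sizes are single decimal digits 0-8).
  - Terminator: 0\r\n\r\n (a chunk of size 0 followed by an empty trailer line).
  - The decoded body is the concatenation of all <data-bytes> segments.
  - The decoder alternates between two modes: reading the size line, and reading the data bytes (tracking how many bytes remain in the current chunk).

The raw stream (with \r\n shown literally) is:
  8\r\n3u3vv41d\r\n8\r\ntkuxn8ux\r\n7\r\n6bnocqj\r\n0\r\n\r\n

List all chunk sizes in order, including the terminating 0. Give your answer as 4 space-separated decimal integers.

Chunk 1: stream[0..1]='8' size=0x8=8, data at stream[3..11]='3u3vv41d' -> body[0..8], body so far='3u3vv41d'
Chunk 2: stream[13..14]='8' size=0x8=8, data at stream[16..24]='tkuxn8ux' -> body[8..16], body so far='3u3vv41dtkuxn8ux'
Chunk 3: stream[26..27]='7' size=0x7=7, data at stream[29..36]='6bnocqj' -> body[16..23], body so far='3u3vv41dtkuxn8ux6bnocqj'
Chunk 4: stream[38..39]='0' size=0 (terminator). Final body='3u3vv41dtkuxn8ux6bnocqj' (23 bytes)

Answer: 8 8 7 0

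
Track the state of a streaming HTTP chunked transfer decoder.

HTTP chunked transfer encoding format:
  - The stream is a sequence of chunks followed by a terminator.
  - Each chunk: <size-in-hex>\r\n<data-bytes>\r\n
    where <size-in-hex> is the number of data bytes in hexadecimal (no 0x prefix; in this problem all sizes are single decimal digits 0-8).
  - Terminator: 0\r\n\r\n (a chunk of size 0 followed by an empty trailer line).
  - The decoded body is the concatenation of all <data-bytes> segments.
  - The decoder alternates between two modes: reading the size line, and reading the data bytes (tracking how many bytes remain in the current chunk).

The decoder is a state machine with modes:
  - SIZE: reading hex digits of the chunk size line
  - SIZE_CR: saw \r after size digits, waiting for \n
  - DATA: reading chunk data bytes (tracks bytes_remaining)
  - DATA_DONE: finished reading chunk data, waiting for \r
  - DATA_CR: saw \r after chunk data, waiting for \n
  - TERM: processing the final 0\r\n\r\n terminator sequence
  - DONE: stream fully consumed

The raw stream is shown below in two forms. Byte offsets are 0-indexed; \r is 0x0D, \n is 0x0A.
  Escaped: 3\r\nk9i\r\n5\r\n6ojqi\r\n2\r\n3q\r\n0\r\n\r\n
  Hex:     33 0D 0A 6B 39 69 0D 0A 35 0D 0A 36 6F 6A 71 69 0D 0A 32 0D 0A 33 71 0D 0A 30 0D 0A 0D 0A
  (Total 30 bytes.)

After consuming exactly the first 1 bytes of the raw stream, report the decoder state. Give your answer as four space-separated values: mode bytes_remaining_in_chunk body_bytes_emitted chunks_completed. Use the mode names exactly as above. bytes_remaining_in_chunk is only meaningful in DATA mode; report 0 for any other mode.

Answer: SIZE 0 0 0

Derivation:
Byte 0 = '3': mode=SIZE remaining=0 emitted=0 chunks_done=0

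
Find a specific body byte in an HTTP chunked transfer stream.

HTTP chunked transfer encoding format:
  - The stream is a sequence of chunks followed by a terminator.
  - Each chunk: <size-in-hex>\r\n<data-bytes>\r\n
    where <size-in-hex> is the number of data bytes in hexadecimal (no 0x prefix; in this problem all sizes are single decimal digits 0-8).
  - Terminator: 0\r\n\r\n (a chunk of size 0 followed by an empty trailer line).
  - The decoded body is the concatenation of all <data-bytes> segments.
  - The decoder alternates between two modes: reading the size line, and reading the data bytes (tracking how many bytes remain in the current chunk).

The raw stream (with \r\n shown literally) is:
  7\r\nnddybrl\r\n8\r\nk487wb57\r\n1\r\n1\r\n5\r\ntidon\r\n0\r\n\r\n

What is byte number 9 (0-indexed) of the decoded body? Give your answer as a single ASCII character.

Chunk 1: stream[0..1]='7' size=0x7=7, data at stream[3..10]='nddybrl' -> body[0..7], body so far='nddybrl'
Chunk 2: stream[12..13]='8' size=0x8=8, data at stream[15..23]='k487wb57' -> body[7..15], body so far='nddybrlk487wb57'
Chunk 3: stream[25..26]='1' size=0x1=1, data at stream[28..29]='1' -> body[15..16], body so far='nddybrlk487wb571'
Chunk 4: stream[31..32]='5' size=0x5=5, data at stream[34..39]='tidon' -> body[16..21], body so far='nddybrlk487wb571tidon'
Chunk 5: stream[41..42]='0' size=0 (terminator). Final body='nddybrlk487wb571tidon' (21 bytes)
Body byte 9 = '8'

Answer: 8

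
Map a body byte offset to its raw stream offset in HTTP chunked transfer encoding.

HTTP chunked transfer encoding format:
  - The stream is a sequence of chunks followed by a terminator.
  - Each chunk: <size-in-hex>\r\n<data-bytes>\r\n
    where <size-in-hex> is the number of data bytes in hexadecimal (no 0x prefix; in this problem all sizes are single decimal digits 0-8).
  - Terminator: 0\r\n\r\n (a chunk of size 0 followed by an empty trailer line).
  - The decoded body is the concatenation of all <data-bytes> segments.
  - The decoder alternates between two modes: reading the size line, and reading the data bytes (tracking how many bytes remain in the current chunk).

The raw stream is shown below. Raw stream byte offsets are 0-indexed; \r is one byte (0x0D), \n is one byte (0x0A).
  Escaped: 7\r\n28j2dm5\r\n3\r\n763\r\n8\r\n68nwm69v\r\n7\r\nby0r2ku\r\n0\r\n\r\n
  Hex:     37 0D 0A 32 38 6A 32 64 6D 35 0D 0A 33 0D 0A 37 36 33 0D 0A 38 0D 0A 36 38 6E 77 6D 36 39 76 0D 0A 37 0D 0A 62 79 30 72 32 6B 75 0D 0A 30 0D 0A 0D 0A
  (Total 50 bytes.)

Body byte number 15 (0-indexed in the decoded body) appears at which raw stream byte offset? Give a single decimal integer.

Chunk 1: stream[0..1]='7' size=0x7=7, data at stream[3..10]='28j2dm5' -> body[0..7], body so far='28j2dm5'
Chunk 2: stream[12..13]='3' size=0x3=3, data at stream[15..18]='763' -> body[7..10], body so far='28j2dm5763'
Chunk 3: stream[20..21]='8' size=0x8=8, data at stream[23..31]='68nwm69v' -> body[10..18], body so far='28j2dm576368nwm69v'
Chunk 4: stream[33..34]='7' size=0x7=7, data at stream[36..43]='by0r2ku' -> body[18..25], body so far='28j2dm576368nwm69vby0r2ku'
Chunk 5: stream[45..46]='0' size=0 (terminator). Final body='28j2dm576368nwm69vby0r2ku' (25 bytes)
Body byte 15 at stream offset 28

Answer: 28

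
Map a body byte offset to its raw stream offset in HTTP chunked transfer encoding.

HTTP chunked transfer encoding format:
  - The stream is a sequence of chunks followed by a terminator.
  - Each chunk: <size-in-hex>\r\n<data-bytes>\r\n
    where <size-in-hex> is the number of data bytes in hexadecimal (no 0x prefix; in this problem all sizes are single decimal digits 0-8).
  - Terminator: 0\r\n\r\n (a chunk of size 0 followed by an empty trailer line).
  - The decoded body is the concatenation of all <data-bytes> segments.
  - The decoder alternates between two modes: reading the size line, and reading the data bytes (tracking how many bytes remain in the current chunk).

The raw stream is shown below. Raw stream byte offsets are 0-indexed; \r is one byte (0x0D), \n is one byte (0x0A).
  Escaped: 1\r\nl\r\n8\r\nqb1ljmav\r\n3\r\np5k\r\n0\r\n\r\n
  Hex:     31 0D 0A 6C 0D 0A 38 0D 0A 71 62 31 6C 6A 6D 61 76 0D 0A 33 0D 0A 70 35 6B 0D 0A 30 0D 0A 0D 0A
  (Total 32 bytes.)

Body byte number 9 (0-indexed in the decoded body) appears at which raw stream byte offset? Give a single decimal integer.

Answer: 22

Derivation:
Chunk 1: stream[0..1]='1' size=0x1=1, data at stream[3..4]='l' -> body[0..1], body so far='l'
Chunk 2: stream[6..7]='8' size=0x8=8, data at stream[9..17]='qb1ljmav' -> body[1..9], body so far='lqb1ljmav'
Chunk 3: stream[19..20]='3' size=0x3=3, data at stream[22..25]='p5k' -> body[9..12], body so far='lqb1ljmavp5k'
Chunk 4: stream[27..28]='0' size=0 (terminator). Final body='lqb1ljmavp5k' (12 bytes)
Body byte 9 at stream offset 22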